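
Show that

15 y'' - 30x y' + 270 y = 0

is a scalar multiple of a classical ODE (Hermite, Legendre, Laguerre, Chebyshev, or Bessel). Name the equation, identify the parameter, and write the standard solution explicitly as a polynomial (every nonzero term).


All three coefficients share the factor 15; dividing through by 15 gives  y'' - 2x y' + 18 y = 0.
This matches the Hermite equation y'' - 2x y' + 2n y = 0 with 2n = 18, so n = 9; the polynomial solution is H_9(x).
With y = sum_k a_k x^k, matching x^k gives (k+2)(k+1) a_{k+2} = 2(k - n) a_k = 2(k - 9) a_k. The right side vanishes at k = 9, so the series with the parity of 9 terminates at degree 9.
Standard normalization: leading coefficient of H_n is 2^n, so a_9 = 2^9 = 512. Work downward with a_k = (k+1)(k+2) a_{k+2} / (2(k - n)):
  a_7 = (8)(9)(512) / (2(7 - 9)) = 36864/(-4) = -9216
  a_5 = (6)(7)(-9216) / (2(5 - 9)) = -387072/(-8) = 48384
  a_3 = (4)(5)(48384) / (2(3 - 9)) = 967680/(-12) = -80640
  a_1 = (2)(3)(-80640) / (2(1 - 9)) = -483840/(-16) = 30240
Hence H_9(x) = 512 x^9 - 9216 x^7 + 48384 x^5 - 80640 x^3 + 30240 x.

H_9(x); series = 512 x^9 - 9216 x^7 + 48384 x^5 - 80640 x^3 + 30240 x


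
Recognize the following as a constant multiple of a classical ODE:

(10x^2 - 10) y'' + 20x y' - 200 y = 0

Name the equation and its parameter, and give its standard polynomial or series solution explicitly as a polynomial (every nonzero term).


All three coefficients share the factor -10; dividing through by -10 gives  (1 - x^2) y'' - 2x y' + 20 y = 0.
This matches the Legendre equation (1 - x^2) y'' - 2x y' + n(n+1) y = 0 (note the -2x y' term) with n(n+1) = 20, so n = 4; the polynomial solution is P_4(x).
With y = sum_k a_k x^k, matching x^k gives (k+2)(k+1) a_{k+2} = [k(k+1) - n(n+1)] a_k = (k - 4)(k + 5) a_k. The right side vanishes at k = 4, so the series with the parity of 4 terminates at degree 4.
Standard normalization (P_n(1) = 1): leading coefficient (2n)!/(2^n (n!)^2) = 40320/(16*576) = 35/8, so a_4 = 35/8. Work downward with a_k = (k+1)(k+2) a_{k+2} / ((k - 4)(k + 5)):
  a_2 = (3)(4)(35/8) / ((2 - 4)(2 + 5)) = (105/2)/(-14) = -15/4
  a_0 = (1)(2)(-15/4) / ((0 - 4)(0 + 5)) = (-15/2)/(-20) = 3/8
Hence P_4(x) = 35 x^4/8 - 15 x^2/4 + 3/8.

P_4(x); series = 35 x^4/8 - 15 x^2/4 + 3/8


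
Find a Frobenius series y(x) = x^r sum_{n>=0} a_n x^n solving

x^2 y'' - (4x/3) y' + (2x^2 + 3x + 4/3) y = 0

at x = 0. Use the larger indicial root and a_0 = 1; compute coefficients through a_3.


Write in Frobenius form y'' + (p(x)/x) y' + (q(x)/x^2) y = 0:
  p(x) = -4/3,  q(x) = 2x^2 + 3x + 4/3.
Indicial equation: r(r-1) + (-4/3) r + (4/3) = 0 -> roots r_1 = 4/3, r_2 = 1.
Take r = r_1 = 4/3. Let y(x) = x^r sum_{n>=0} a_n x^n with a_0 = 1.
Substitute y = x^r sum a_n x^n and match x^{r+n}. The recurrence is
  D(n) a_n + 3 a_{n-1} + 2 a_{n-2} = 0,  where D(n) = (r+n)(r+n-1) + (-4/3)(r+n) + (4/3).
  a_n = [-3 a_{n-1} - 2 a_{n-2}] / D(n).
Since the indicial polynomial factors as (r - r_1)(r - r_2), D(n) = (r_1 + n - r_1)(r_1 + n - r_2) = n(n + 1/3).
Evaluating step by step (a_0 = 1):
  n = 1: D(1) = 1(1 + 1/3) = 4/3; numerator = -3(1) = -3; a_1 = (-3)/(4/3) = -9/4
  n = 2: D(2) = 2(2 + 1/3) = 14/3; numerator = -3(-9/4) - 2(1) = 19/4; a_2 = (19/4)/(14/3) = 57/56
  n = 3: D(3) = 3(3 + 1/3) = 10; numerator = -3(57/56) - 2(-9/4) = 81/56; a_3 = (81/56)/(10) = 81/560

r = 4/3; a_0 = 1; a_1 = -9/4; a_2 = 57/56; a_3 = 81/560


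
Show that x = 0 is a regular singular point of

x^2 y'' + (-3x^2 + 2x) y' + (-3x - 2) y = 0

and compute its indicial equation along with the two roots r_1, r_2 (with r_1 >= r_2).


Divide by x^2 to reach normal form y'' + P_1(x) y' + P_2(x) y = 0 with P_1(x) = -3 + 2/x and P_2(x) = -3/x - 2/x^2.
x = 0 is a singular point because the y'-coefficient -3 + 2/x has a pole at x = 0 and the y-coefficient -3/x - 2/x^2 has a pole at x = 0.
It is a regular singular point because x P_1(x) = p(x) = 2 - 3x and x^2 P_2(x) = q(x) = -3x - 2 are polynomials, hence analytic at x = 0.
p(0) = 2,  q(0) = -2.
Indicial equation: r(r-1) + p(0) r + q(0) = 0, i.e. r^2 + (p(0) - 1) r + q(0) = 0, i.e. r^2 + 1 r - 2 = 0.
Discriminant: (1)^2 - 4(-2) = 9, so r = (-1 ± 3)/2.
Solving: r_1 = 1, r_2 = -2.

indicial: r^2 + 1 r - 2 = 0; roots r_1 = 1, r_2 = -2


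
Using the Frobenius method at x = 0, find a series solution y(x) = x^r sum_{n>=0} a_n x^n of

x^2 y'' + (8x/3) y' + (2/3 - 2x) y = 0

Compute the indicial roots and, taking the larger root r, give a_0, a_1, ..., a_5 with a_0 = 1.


Write in Frobenius form y'' + (p(x)/x) y' + (q(x)/x^2) y = 0:
  p(x) = 8/3,  q(x) = 2/3 - 2x.
Indicial equation: r(r-1) + (8/3) r + (2/3) = 0 -> roots r_1 = -2/3, r_2 = -1.
Take r = r_1 = -2/3. Let y(x) = x^r sum_{n>=0} a_n x^n with a_0 = 1.
Substitute y = x^r sum a_n x^n and match x^{r+n}. The recurrence is
  D(n) a_n - 2 a_{n-1} = 0,  where D(n) = (r+n)(r+n-1) + (8/3)(r+n) + (2/3).
  a_n = 2 / D(n) * a_{n-1}.
Since the indicial polynomial factors as (r - r_1)(r - r_2), D(n) = (r_1 + n - r_1)(r_1 + n - r_2) = n(n + 1/3).
Evaluating step by step (a_0 = 1):
  n = 1: D(1) = 1(1 + 1/3) = 4/3; numerator = 2(1) = 2; a_1 = (2)/(4/3) = 3/2
  n = 2: D(2) = 2(2 + 1/3) = 14/3; numerator = 2(3/2) = 3; a_2 = (3)/(14/3) = 9/14
  n = 3: D(3) = 3(3 + 1/3) = 10; numerator = 2(9/14) = 9/7; a_3 = (9/7)/(10) = 9/70
  n = 4: D(4) = 4(4 + 1/3) = 52/3; numerator = 2(9/70) = 9/35; a_4 = (9/35)/(52/3) = 27/1820
  n = 5: D(5) = 5(5 + 1/3) = 80/3; numerator = 2(27/1820) = 27/910; a_5 = (27/910)/(80/3) = 81/72800

r = -2/3; a_0 = 1; a_1 = 3/2; a_2 = 9/14; a_3 = 9/70; a_4 = 27/1820; a_5 = 81/72800


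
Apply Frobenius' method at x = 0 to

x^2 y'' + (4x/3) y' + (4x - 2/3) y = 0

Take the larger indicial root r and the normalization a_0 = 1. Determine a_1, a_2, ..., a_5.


Write in Frobenius form y'' + (p(x)/x) y' + (q(x)/x^2) y = 0:
  p(x) = 4/3,  q(x) = 4x - 2/3.
Indicial equation: r(r-1) + (4/3) r + (-2/3) = 0 -> roots r_1 = 2/3, r_2 = -1.
Take r = r_1 = 2/3. Let y(x) = x^r sum_{n>=0} a_n x^n with a_0 = 1.
Substitute y = x^r sum a_n x^n and match x^{r+n}. The recurrence is
  D(n) a_n + 4 a_{n-1} = 0,  where D(n) = (r+n)(r+n-1) + (4/3)(r+n) + (-2/3).
  a_n = -4 / D(n) * a_{n-1}.
Since the indicial polynomial factors as (r - r_1)(r - r_2), D(n) = (r_1 + n - r_1)(r_1 + n - r_2) = n(n + 5/3).
Evaluating step by step (a_0 = 1):
  n = 1: D(1) = 1(1 + 5/3) = 8/3; numerator = -4(1) = -4; a_1 = (-4)/(8/3) = -3/2
  n = 2: D(2) = 2(2 + 5/3) = 22/3; numerator = -4(-3/2) = 6; a_2 = (6)/(22/3) = 9/11
  n = 3: D(3) = 3(3 + 5/3) = 14; numerator = -4(9/11) = -36/11; a_3 = (-36/11)/(14) = -18/77
  n = 4: D(4) = 4(4 + 5/3) = 68/3; numerator = -4(-18/77) = 72/77; a_4 = (72/77)/(68/3) = 54/1309
  n = 5: D(5) = 5(5 + 5/3) = 100/3; numerator = -4(54/1309) = -216/1309; a_5 = (-216/1309)/(100/3) = -162/32725

r = 2/3; a_0 = 1; a_1 = -3/2; a_2 = 9/11; a_3 = -18/77; a_4 = 54/1309; a_5 = -162/32725


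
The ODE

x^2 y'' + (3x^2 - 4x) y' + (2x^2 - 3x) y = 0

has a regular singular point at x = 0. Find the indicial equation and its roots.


Divide by x^2 to reach normal form y'' + P_1(x) y' + P_2(x) y = 0 with P_1(x) = 3 - 4/x and P_2(x) = 2 - 3/x.
x = 0 is a singular point because the y'-coefficient 3 - 4/x has a pole at x = 0 and the y-coefficient 2 - 3/x has a pole at x = 0.
It is a regular singular point because x P_1(x) = p(x) = 3x - 4 and x^2 P_2(x) = q(x) = 2x^2 - 3x are polynomials, hence analytic at x = 0.
p(0) = -4,  q(0) = 0.
Indicial equation: r(r-1) + p(0) r + q(0) = 0, i.e. r^2 + (p(0) - 1) r + q(0) = 0, i.e. r^2 - 5 r = 0.
Discriminant: (-5)^2 - 4(0) = 25, so r = (5 ± 5)/2.
Solving: r_1 = 5, r_2 = 0.

indicial: r^2 - 5 r = 0; roots r_1 = 5, r_2 = 0


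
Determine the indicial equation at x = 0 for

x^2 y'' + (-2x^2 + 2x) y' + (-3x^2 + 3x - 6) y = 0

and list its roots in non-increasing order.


Divide by x^2 to reach normal form y'' + P_1(x) y' + P_2(x) y = 0 with P_1(x) = -2 + 2/x and P_2(x) = -3 + 3/x - 6/x^2.
x = 0 is a singular point because the y'-coefficient -2 + 2/x has a pole at x = 0 and the y-coefficient -3 + 3/x - 6/x^2 has a pole at x = 0.
It is a regular singular point because x P_1(x) = p(x) = 2 - 2x and x^2 P_2(x) = q(x) = -3x^2 + 3x - 6 are polynomials, hence analytic at x = 0.
p(0) = 2,  q(0) = -6.
Indicial equation: r(r-1) + p(0) r + q(0) = 0, i.e. r^2 + (p(0) - 1) r + q(0) = 0, i.e. r^2 + 1 r - 6 = 0.
Discriminant: (1)^2 - 4(-6) = 25, so r = (-1 ± 5)/2.
Solving: r_1 = 2, r_2 = -3.

indicial: r^2 + 1 r - 6 = 0; roots r_1 = 2, r_2 = -3


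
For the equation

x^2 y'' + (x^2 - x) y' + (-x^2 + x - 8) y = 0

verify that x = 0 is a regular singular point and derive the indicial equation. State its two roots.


Divide by x^2 to reach normal form y'' + P_1(x) y' + P_2(x) y = 0 with P_1(x) = 1 - 1/x and P_2(x) = -1 + 1/x - 8/x^2.
x = 0 is a singular point because the y'-coefficient 1 - 1/x has a pole at x = 0 and the y-coefficient -1 + 1/x - 8/x^2 has a pole at x = 0.
It is a regular singular point because x P_1(x) = p(x) = x - 1 and x^2 P_2(x) = q(x) = -x^2 + x - 8 are polynomials, hence analytic at x = 0.
p(0) = -1,  q(0) = -8.
Indicial equation: r(r-1) + p(0) r + q(0) = 0, i.e. r^2 + (p(0) - 1) r + q(0) = 0, i.e. r^2 - 2 r - 8 = 0.
Discriminant: (-2)^2 - 4(-8) = 36, so r = (2 ± 6)/2.
Solving: r_1 = 4, r_2 = -2.

indicial: r^2 - 2 r - 8 = 0; roots r_1 = 4, r_2 = -2


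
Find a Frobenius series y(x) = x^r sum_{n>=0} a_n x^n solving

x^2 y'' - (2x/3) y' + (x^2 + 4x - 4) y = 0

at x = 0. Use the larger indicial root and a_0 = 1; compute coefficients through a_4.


Write in Frobenius form y'' + (p(x)/x) y' + (q(x)/x^2) y = 0:
  p(x) = -2/3,  q(x) = x^2 + 4x - 4.
Indicial equation: r(r-1) + (-2/3) r + (-4) = 0 -> roots r_1 = 3, r_2 = -4/3.
Take r = r_1 = 3. Let y(x) = x^r sum_{n>=0} a_n x^n with a_0 = 1.
Substitute y = x^r sum a_n x^n and match x^{r+n}. The recurrence is
  D(n) a_n + 4 a_{n-1} + 1 a_{n-2} = 0,  where D(n) = (r+n)(r+n-1) + (-2/3)(r+n) + (-4).
  a_n = [-4 a_{n-1} - 1 a_{n-2}] / D(n).
Since the indicial polynomial factors as (r - r_1)(r - r_2), D(n) = (r_1 + n - r_1)(r_1 + n - r_2) = n(n + 13/3).
Evaluating step by step (a_0 = 1):
  n = 1: D(1) = 1(1 + 13/3) = 16/3; numerator = -4(1) = -4; a_1 = (-4)/(16/3) = -3/4
  n = 2: D(2) = 2(2 + 13/3) = 38/3; numerator = -4(-3/4) - 1(1) = 2; a_2 = (2)/(38/3) = 3/19
  n = 3: D(3) = 3(3 + 13/3) = 22; numerator = -4(3/19) - 1(-3/4) = 9/76; a_3 = (9/76)/(22) = 9/1672
  n = 4: D(4) = 4(4 + 13/3) = 100/3; numerator = -4(9/1672) - 1(3/19) = -75/418; a_4 = (-75/418)/(100/3) = -9/1672

r = 3; a_0 = 1; a_1 = -3/4; a_2 = 3/19; a_3 = 9/1672; a_4 = -9/1672


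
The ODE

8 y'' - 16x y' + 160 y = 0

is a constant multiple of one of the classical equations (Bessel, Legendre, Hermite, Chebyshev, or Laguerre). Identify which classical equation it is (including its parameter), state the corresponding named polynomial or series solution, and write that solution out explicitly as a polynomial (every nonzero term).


All three coefficients share the factor 8; dividing through by 8 gives  y'' - 2x y' + 20 y = 0.
This matches the Hermite equation y'' - 2x y' + 2n y = 0 with 2n = 20, so n = 10; the polynomial solution is H_10(x).
With y = sum_k a_k x^k, matching x^k gives (k+2)(k+1) a_{k+2} = 2(k - n) a_k = 2(k - 10) a_k. The right side vanishes at k = 10, so the series with the parity of 10 terminates at degree 10.
Standard normalization: leading coefficient of H_n is 2^n, so a_10 = 2^10 = 1024. Work downward with a_k = (k+1)(k+2) a_{k+2} / (2(k - n)):
  a_8 = (9)(10)(1024) / (2(8 - 10)) = 92160/(-4) = -23040
  a_6 = (7)(8)(-23040) / (2(6 - 10)) = -1290240/(-8) = 161280
  a_4 = (5)(6)(161280) / (2(4 - 10)) = 4838400/(-12) = -403200
  a_2 = (3)(4)(-403200) / (2(2 - 10)) = -4838400/(-16) = 302400
  a_0 = (1)(2)(302400) / (2(0 - 10)) = 604800/(-20) = -30240
Hence H_10(x) = 1024 x^10 - 23040 x^8 + 161280 x^6 - 403200 x^4 + 302400 x^2 - 30240.

H_10(x); series = 1024 x^10 - 23040 x^8 + 161280 x^6 - 403200 x^4 + 302400 x^2 - 30240


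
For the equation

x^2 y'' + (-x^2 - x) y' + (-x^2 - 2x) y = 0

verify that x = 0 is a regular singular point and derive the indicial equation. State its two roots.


Divide by x^2 to reach normal form y'' + P_1(x) y' + P_2(x) y = 0 with P_1(x) = -1 - 1/x and P_2(x) = -1 - 2/x.
x = 0 is a singular point because the y'-coefficient -1 - 1/x has a pole at x = 0 and the y-coefficient -1 - 2/x has a pole at x = 0.
It is a regular singular point because x P_1(x) = p(x) = -x - 1 and x^2 P_2(x) = q(x) = -x^2 - 2x are polynomials, hence analytic at x = 0.
p(0) = -1,  q(0) = 0.
Indicial equation: r(r-1) + p(0) r + q(0) = 0, i.e. r^2 + (p(0) - 1) r + q(0) = 0, i.e. r^2 - 2 r = 0.
Discriminant: (-2)^2 - 4(0) = 4, so r = (2 ± 2)/2.
Solving: r_1 = 2, r_2 = 0.

indicial: r^2 - 2 r = 0; roots r_1 = 2, r_2 = 0


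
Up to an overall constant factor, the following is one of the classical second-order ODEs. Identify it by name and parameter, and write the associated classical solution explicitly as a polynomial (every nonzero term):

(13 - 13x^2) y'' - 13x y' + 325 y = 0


All three coefficients share the factor 13; dividing through by 13 gives  (1 - x^2) y'' - x y' + 25 y = 0.
This matches the Chebyshev equation (1 - x^2) y'' - x y' + n^2 y = 0 (note the -x y' term, not -2x y') with n^2 = 25, so n = 5; the polynomial solution is T_5(x).
With y = sum_k a_k x^k, matching x^k gives (k+2)(k+1) a_{k+2} = (k^2 - n^2) a_k = (k - 5)(k + 5) a_k. The right side vanishes at k = 5, so the series with the parity of 5 terminates at degree 5.
Standard normalization: leading coefficient of T_n is 2^(n-1), so a_5 = 2^4 = 16. Work downward with a_k = (k+1)(k+2) a_{k+2} / ((k - 5)(k + 5)):
  a_3 = (4)(5)(16) / ((3 - 5)(3 + 5)) = 320/(-16) = -20
  a_1 = (2)(3)(-20) / ((1 - 5)(1 + 5)) = -120/(-24) = 5
Hence T_5(x) = 16 x^5 - 20 x^3 + 5 x.

T_5(x); series = 16 x^5 - 20 x^3 + 5 x


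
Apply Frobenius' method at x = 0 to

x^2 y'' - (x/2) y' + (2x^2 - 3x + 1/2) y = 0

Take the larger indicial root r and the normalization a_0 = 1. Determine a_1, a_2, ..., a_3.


Write in Frobenius form y'' + (p(x)/x) y' + (q(x)/x^2) y = 0:
  p(x) = -1/2,  q(x) = 2x^2 - 3x + 1/2.
Indicial equation: r(r-1) + (-1/2) r + (1/2) = 0 -> roots r_1 = 1, r_2 = 1/2.
Take r = r_1 = 1. Let y(x) = x^r sum_{n>=0} a_n x^n with a_0 = 1.
Substitute y = x^r sum a_n x^n and match x^{r+n}. The recurrence is
  D(n) a_n - 3 a_{n-1} + 2 a_{n-2} = 0,  where D(n) = (r+n)(r+n-1) + (-1/2)(r+n) + (1/2).
  a_n = [3 a_{n-1} - 2 a_{n-2}] / D(n).
Since the indicial polynomial factors as (r - r_1)(r - r_2), D(n) = (r_1 + n - r_1)(r_1 + n - r_2) = n(n + 1/2).
Evaluating step by step (a_0 = 1):
  n = 1: D(1) = 1(1 + 1/2) = 3/2; numerator = 3(1) = 3; a_1 = (3)/(3/2) = 2
  n = 2: D(2) = 2(2 + 1/2) = 5; numerator = 3(2) - 2(1) = 4; a_2 = (4)/(5) = 4/5
  n = 3: D(3) = 3(3 + 1/2) = 21/2; numerator = 3(4/5) - 2(2) = -8/5; a_3 = (-8/5)/(21/2) = -16/105

r = 1; a_0 = 1; a_1 = 2; a_2 = 4/5; a_3 = -16/105


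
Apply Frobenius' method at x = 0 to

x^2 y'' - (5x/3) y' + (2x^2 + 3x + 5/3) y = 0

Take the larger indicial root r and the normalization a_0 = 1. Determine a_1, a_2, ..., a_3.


Write in Frobenius form y'' + (p(x)/x) y' + (q(x)/x^2) y = 0:
  p(x) = -5/3,  q(x) = 2x^2 + 3x + 5/3.
Indicial equation: r(r-1) + (-5/3) r + (5/3) = 0 -> roots r_1 = 5/3, r_2 = 1.
Take r = r_1 = 5/3. Let y(x) = x^r sum_{n>=0} a_n x^n with a_0 = 1.
Substitute y = x^r sum a_n x^n and match x^{r+n}. The recurrence is
  D(n) a_n + 3 a_{n-1} + 2 a_{n-2} = 0,  where D(n) = (r+n)(r+n-1) + (-5/3)(r+n) + (5/3).
  a_n = [-3 a_{n-1} - 2 a_{n-2}] / D(n).
Since the indicial polynomial factors as (r - r_1)(r - r_2), D(n) = (r_1 + n - r_1)(r_1 + n - r_2) = n(n + 2/3).
Evaluating step by step (a_0 = 1):
  n = 1: D(1) = 1(1 + 2/3) = 5/3; numerator = -3(1) = -3; a_1 = (-3)/(5/3) = -9/5
  n = 2: D(2) = 2(2 + 2/3) = 16/3; numerator = -3(-9/5) - 2(1) = 17/5; a_2 = (17/5)/(16/3) = 51/80
  n = 3: D(3) = 3(3 + 2/3) = 11; numerator = -3(51/80) - 2(-9/5) = 27/16; a_3 = (27/16)/(11) = 27/176

r = 5/3; a_0 = 1; a_1 = -9/5; a_2 = 51/80; a_3 = 27/176


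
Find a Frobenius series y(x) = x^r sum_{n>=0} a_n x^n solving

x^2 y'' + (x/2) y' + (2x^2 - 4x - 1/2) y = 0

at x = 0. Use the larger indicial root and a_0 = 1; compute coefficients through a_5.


Write in Frobenius form y'' + (p(x)/x) y' + (q(x)/x^2) y = 0:
  p(x) = 1/2,  q(x) = 2x^2 - 4x - 1/2.
Indicial equation: r(r-1) + (1/2) r + (-1/2) = 0 -> roots r_1 = 1, r_2 = -1/2.
Take r = r_1 = 1. Let y(x) = x^r sum_{n>=0} a_n x^n with a_0 = 1.
Substitute y = x^r sum a_n x^n and match x^{r+n}. The recurrence is
  D(n) a_n - 4 a_{n-1} + 2 a_{n-2} = 0,  where D(n) = (r+n)(r+n-1) + (1/2)(r+n) + (-1/2).
  a_n = [4 a_{n-1} - 2 a_{n-2}] / D(n).
Since the indicial polynomial factors as (r - r_1)(r - r_2), D(n) = (r_1 + n - r_1)(r_1 + n - r_2) = n(n + 3/2).
Evaluating step by step (a_0 = 1):
  n = 1: D(1) = 1(1 + 3/2) = 5/2; numerator = 4(1) = 4; a_1 = (4)/(5/2) = 8/5
  n = 2: D(2) = 2(2 + 3/2) = 7; numerator = 4(8/5) - 2(1) = 22/5; a_2 = (22/5)/(7) = 22/35
  n = 3: D(3) = 3(3 + 3/2) = 27/2; numerator = 4(22/35) - 2(8/5) = -24/35; a_3 = (-24/35)/(27/2) = -16/315
  n = 4: D(4) = 4(4 + 3/2) = 22; numerator = 4(-16/315) - 2(22/35) = -92/63; a_4 = (-92/63)/(22) = -46/693
  n = 5: D(5) = 5(5 + 3/2) = 65/2; numerator = 4(-46/693) - 2(-16/315) = -568/3465; a_5 = (-568/3465)/(65/2) = -1136/225225

r = 1; a_0 = 1; a_1 = 8/5; a_2 = 22/35; a_3 = -16/315; a_4 = -46/693; a_5 = -1136/225225


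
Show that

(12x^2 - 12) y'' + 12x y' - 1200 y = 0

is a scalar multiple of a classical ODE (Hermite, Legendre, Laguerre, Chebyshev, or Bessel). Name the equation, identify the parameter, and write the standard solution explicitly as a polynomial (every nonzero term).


All three coefficients share the factor -12; dividing through by -12 gives  (1 - x^2) y'' - x y' + 100 y = 0.
This matches the Chebyshev equation (1 - x^2) y'' - x y' + n^2 y = 0 (note the -x y' term, not -2x y') with n^2 = 100, so n = 10; the polynomial solution is T_10(x).
With y = sum_k a_k x^k, matching x^k gives (k+2)(k+1) a_{k+2} = (k^2 - n^2) a_k = (k - 10)(k + 10) a_k. The right side vanishes at k = 10, so the series with the parity of 10 terminates at degree 10.
Standard normalization: leading coefficient of T_n is 2^(n-1), so a_10 = 2^9 = 512. Work downward with a_k = (k+1)(k+2) a_{k+2} / ((k - 10)(k + 10)):
  a_8 = (9)(10)(512) / ((8 - 10)(8 + 10)) = 46080/(-36) = -1280
  a_6 = (7)(8)(-1280) / ((6 - 10)(6 + 10)) = -71680/(-64) = 1120
  a_4 = (5)(6)(1120) / ((4 - 10)(4 + 10)) = 33600/(-84) = -400
  a_2 = (3)(4)(-400) / ((2 - 10)(2 + 10)) = -4800/(-96) = 50
  a_0 = (1)(2)(50) / ((0 - 10)(0 + 10)) = 100/(-100) = -1
Hence T_10(x) = 512 x^10 - 1280 x^8 + 1120 x^6 - 400 x^4 + 50 x^2 - 1.

T_10(x); series = 512 x^10 - 1280 x^8 + 1120 x^6 - 400 x^4 + 50 x^2 - 1


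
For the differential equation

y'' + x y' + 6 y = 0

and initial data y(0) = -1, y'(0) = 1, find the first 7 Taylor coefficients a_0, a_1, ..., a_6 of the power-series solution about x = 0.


Ansatz: y(x) = sum_{n>=0} a_n x^n, so y'(x) = sum_{n>=1} n a_n x^(n-1) and y''(x) = sum_{n>=2} n(n-1) a_n x^(n-2).
Substitute into P(x) y'' + Q(x) y' + R(x) y = 0 with P(x) = 1, Q(x) = x, R(x) = 6, and match powers of x.
Initial conditions: a_0 = -1, a_1 = 1.
Setting the coefficient of each power of x to zero and solving order by order (substituting the coefficients already found):
  x^0: 2 a_2 + 6 a_0 = 0  ->  2 a_2 = -6 a_0 = 6  ->  a_2 = 3
  x^1: 6 a_3 + 7 a_1 = 0  ->  6 a_3 = -7 a_1 = -7  ->  a_3 = -7/6
  x^2: 12 a_4 + 8 a_2 = 0  ->  12 a_4 = -8 a_2 = -24  ->  a_4 = -2
  x^3: 20 a_5 + 9 a_3 = 0  ->  20 a_5 = -9 a_3 = 21/2  ->  a_5 = 21/40
  x^4: 30 a_6 + 10 a_4 = 0  ->  30 a_6 = -10 a_4 = 20  ->  a_6 = 2/3
Truncated series: y(x) = -1 + x + 3 x^2 - (7/6) x^3 - 2 x^4 + (21/40) x^5 + (2/3) x^6 + O(x^7).

a_0 = -1; a_1 = 1; a_2 = 3; a_3 = -7/6; a_4 = -2; a_5 = 21/40; a_6 = 2/3


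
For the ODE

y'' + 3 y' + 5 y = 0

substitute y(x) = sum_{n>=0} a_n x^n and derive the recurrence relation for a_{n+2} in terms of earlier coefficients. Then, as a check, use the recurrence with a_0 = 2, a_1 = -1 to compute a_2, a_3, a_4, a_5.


Substitute y = sum_n a_n x^n.
y''(x) has coefficient (n+2)(n+1) a_{n+2} at x^n;
3 y'(x) has coefficient 3 (n+1) a_{n+1} at x^n;
5 y(x) has coefficient 5 a_n at x^n.
Matching x^n: (n+2)(n+1) a_{n+2} + 3 (n+1) a_{n+1} + 5 a_n = 0.
Thus a_{n+2} = [-3 (n+1) a_{n+1} - 5 a_n] / ((n+1)(n+2)).

Check with a_0 = 2, a_1 = -1 (apply the recurrence for n = 0, 1, 2, 3): a_0 = 2, a_1 = -1, a_2 = -7/2, a_3 = 13/3, a_4 = -43/24, a_5 = -1/120.

a_(n+2) = [-3 (n+1) a_(n+1) - 5 a_n] / ((n+1)(n+2)); check: a_0 = 2, a_1 = -1, a_2 = -7/2, a_3 = 13/3, a_4 = -43/24, a_5 = -1/120


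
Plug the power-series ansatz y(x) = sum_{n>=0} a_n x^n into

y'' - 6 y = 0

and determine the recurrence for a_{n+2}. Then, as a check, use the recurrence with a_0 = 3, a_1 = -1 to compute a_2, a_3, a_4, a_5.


Substitute y = sum_n a_n x^n into y'' + (const) y = 0.
y''(x) = sum_{n>=0} (n+2)(n+1) a_{n+2} x^n.
The ODE becomes sum_n [(n+2)(n+1) a_{n+2} - 6 a_n] x^n = 0.
Setting each coefficient to zero gives the recurrence:
  (n+2)(n+1) a_{n+2} - 6 a_n = 0,
  a_{n+2} = 6 / ((n+1)(n+2)) a_n.

Check with a_0 = 3, a_1 = -1 (apply the recurrence for n = 0, 1, 2, 3): a_0 = 3, a_1 = -1, a_2 = 9, a_3 = -1, a_4 = 9/2, a_5 = -3/10.

a_{n+2} = 6/((n+1)(n+2)) * a_n; check: a_0 = 3, a_1 = -1, a_2 = 9, a_3 = -1, a_4 = 9/2, a_5 = -3/10


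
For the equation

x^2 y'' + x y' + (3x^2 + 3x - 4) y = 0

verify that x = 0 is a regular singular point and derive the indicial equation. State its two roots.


Divide by x^2 to reach normal form y'' + P_1(x) y' + P_2(x) y = 0 with P_1(x) = 1/x and P_2(x) = 3 + 3/x - 4/x^2.
x = 0 is a singular point because the y'-coefficient 1/x has a pole at x = 0 and the y-coefficient 3 + 3/x - 4/x^2 has a pole at x = 0.
It is a regular singular point because x P_1(x) = p(x) = 1 and x^2 P_2(x) = q(x) = 3x^2 + 3x - 4 are polynomials, hence analytic at x = 0.
p(0) = 1,  q(0) = -4.
Indicial equation: r(r-1) + p(0) r + q(0) = 0, i.e. r^2 + (p(0) - 1) r + q(0) = 0, i.e. r^2 - 4 = 0.
Discriminant: (0)^2 - 4(-4) = 16, so r = (0 ± 4)/2.
Solving: r_1 = 2, r_2 = -2.

indicial: r^2 - 4 = 0; roots r_1 = 2, r_2 = -2


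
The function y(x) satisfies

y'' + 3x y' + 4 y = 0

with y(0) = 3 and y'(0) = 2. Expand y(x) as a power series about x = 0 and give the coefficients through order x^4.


Ansatz: y(x) = sum_{n>=0} a_n x^n, so y'(x) = sum_{n>=1} n a_n x^(n-1) and y''(x) = sum_{n>=2} n(n-1) a_n x^(n-2).
Substitute into P(x) y'' + Q(x) y' + R(x) y = 0 with P(x) = 1, Q(x) = 3x, R(x) = 4, and match powers of x.
Initial conditions: a_0 = 3, a_1 = 2.
Setting the coefficient of each power of x to zero and solving order by order (substituting the coefficients already found):
  x^0: 2 a_2 + 4 a_0 = 0  ->  2 a_2 = -4 a_0 = -12  ->  a_2 = -6
  x^1: 6 a_3 + 7 a_1 = 0  ->  6 a_3 = -7 a_1 = -14  ->  a_3 = -7/3
  x^2: 12 a_4 + 10 a_2 = 0  ->  12 a_4 = -10 a_2 = 60  ->  a_4 = 5
Truncated series: y(x) = 3 + 2 x - 6 x^2 - (7/3) x^3 + 5 x^4 + O(x^5).

a_0 = 3; a_1 = 2; a_2 = -6; a_3 = -7/3; a_4 = 5


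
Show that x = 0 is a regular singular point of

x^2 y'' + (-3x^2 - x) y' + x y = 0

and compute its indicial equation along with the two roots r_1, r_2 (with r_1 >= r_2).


Divide by x^2 to reach normal form y'' + P_1(x) y' + P_2(x) y = 0 with P_1(x) = -3 - 1/x and P_2(x) = 1/x.
x = 0 is a singular point because the y'-coefficient -3 - 1/x has a pole at x = 0 and the y-coefficient 1/x has a pole at x = 0.
It is a regular singular point because x P_1(x) = p(x) = -3x - 1 and x^2 P_2(x) = q(x) = x are polynomials, hence analytic at x = 0.
p(0) = -1,  q(0) = 0.
Indicial equation: r(r-1) + p(0) r + q(0) = 0, i.e. r^2 + (p(0) - 1) r + q(0) = 0, i.e. r^2 - 2 r = 0.
Discriminant: (-2)^2 - 4(0) = 4, so r = (2 ± 2)/2.
Solving: r_1 = 2, r_2 = 0.

indicial: r^2 - 2 r = 0; roots r_1 = 2, r_2 = 0


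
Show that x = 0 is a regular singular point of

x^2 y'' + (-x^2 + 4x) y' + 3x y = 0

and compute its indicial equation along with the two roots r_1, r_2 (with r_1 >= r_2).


Divide by x^2 to reach normal form y'' + P_1(x) y' + P_2(x) y = 0 with P_1(x) = -1 + 4/x and P_2(x) = 3/x.
x = 0 is a singular point because the y'-coefficient -1 + 4/x has a pole at x = 0 and the y-coefficient 3/x has a pole at x = 0.
It is a regular singular point because x P_1(x) = p(x) = 4 - x and x^2 P_2(x) = q(x) = 3x are polynomials, hence analytic at x = 0.
p(0) = 4,  q(0) = 0.
Indicial equation: r(r-1) + p(0) r + q(0) = 0, i.e. r^2 + (p(0) - 1) r + q(0) = 0, i.e. r^2 + 3 r = 0.
Discriminant: (3)^2 - 4(0) = 9, so r = (-3 ± 3)/2.
Solving: r_1 = 0, r_2 = -3.

indicial: r^2 + 3 r = 0; roots r_1 = 0, r_2 = -3


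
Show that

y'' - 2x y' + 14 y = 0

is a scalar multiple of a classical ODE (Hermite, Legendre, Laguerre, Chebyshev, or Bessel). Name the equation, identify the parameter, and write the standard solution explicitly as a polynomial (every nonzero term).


The equation is already in a standard form:  y'' - 2x y' + 14 y = 0.
This matches the Hermite equation y'' - 2x y' + 2n y = 0 with 2n = 14, so n = 7; the polynomial solution is H_7(x).
With y = sum_k a_k x^k, matching x^k gives (k+2)(k+1) a_{k+2} = 2(k - n) a_k = 2(k - 7) a_k. The right side vanishes at k = 7, so the series with the parity of 7 terminates at degree 7.
Standard normalization: leading coefficient of H_n is 2^n, so a_7 = 2^7 = 128. Work downward with a_k = (k+1)(k+2) a_{k+2} / (2(k - n)):
  a_5 = (6)(7)(128) / (2(5 - 7)) = 5376/(-4) = -1344
  a_3 = (4)(5)(-1344) / (2(3 - 7)) = -26880/(-8) = 3360
  a_1 = (2)(3)(3360) / (2(1 - 7)) = 20160/(-12) = -1680
Hence H_7(x) = 128 x^7 - 1344 x^5 + 3360 x^3 - 1680 x.

H_7(x); series = 128 x^7 - 1344 x^5 + 3360 x^3 - 1680 x


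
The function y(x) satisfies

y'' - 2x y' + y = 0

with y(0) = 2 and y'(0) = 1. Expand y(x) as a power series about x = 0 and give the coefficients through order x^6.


Ansatz: y(x) = sum_{n>=0} a_n x^n, so y'(x) = sum_{n>=1} n a_n x^(n-1) and y''(x) = sum_{n>=2} n(n-1) a_n x^(n-2).
Substitute into P(x) y'' + Q(x) y' + R(x) y = 0 with P(x) = 1, Q(x) = -2x, R(x) = 1, and match powers of x.
Initial conditions: a_0 = 2, a_1 = 1.
Setting the coefficient of each power of x to zero and solving order by order (substituting the coefficients already found):
  x^0: 2 a_2 + a_0 = 0  ->  2 a_2 = -a_0 = -2  ->  a_2 = -1
  x^1: 6 a_3 - a_1 = 0  ->  6 a_3 = a_1 = 1  ->  a_3 = 1/6
  x^2: 12 a_4 - 3 a_2 = 0  ->  12 a_4 = 3 a_2 = -3  ->  a_4 = -1/4
  x^3: 20 a_5 - 5 a_3 = 0  ->  20 a_5 = 5 a_3 = 5/6  ->  a_5 = 1/24
  x^4: 30 a_6 - 7 a_4 = 0  ->  30 a_6 = 7 a_4 = -7/4  ->  a_6 = -7/120
Truncated series: y(x) = 2 + x - x^2 + (1/6) x^3 - (1/4) x^4 + (1/24) x^5 - (7/120) x^6 + O(x^7).

a_0 = 2; a_1 = 1; a_2 = -1; a_3 = 1/6; a_4 = -1/4; a_5 = 1/24; a_6 = -7/120


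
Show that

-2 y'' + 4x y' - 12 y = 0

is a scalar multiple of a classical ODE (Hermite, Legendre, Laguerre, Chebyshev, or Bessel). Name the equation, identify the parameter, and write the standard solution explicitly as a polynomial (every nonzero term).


All three coefficients share the factor -2; dividing through by -2 gives  y'' - 2x y' + 6 y = 0.
This matches the Hermite equation y'' - 2x y' + 2n y = 0 with 2n = 6, so n = 3; the polynomial solution is H_3(x).
With y = sum_k a_k x^k, matching x^k gives (k+2)(k+1) a_{k+2} = 2(k - n) a_k = 2(k - 3) a_k. The right side vanishes at k = 3, so the series with the parity of 3 terminates at degree 3.
Standard normalization: leading coefficient of H_n is 2^n, so a_3 = 2^3 = 8. Work downward with a_k = (k+1)(k+2) a_{k+2} / (2(k - n)):
  a_1 = (2)(3)(8) / (2(1 - 3)) = 48/(-4) = -12
Hence H_3(x) = 8 x^3 - 12 x.

H_3(x); series = 8 x^3 - 12 x


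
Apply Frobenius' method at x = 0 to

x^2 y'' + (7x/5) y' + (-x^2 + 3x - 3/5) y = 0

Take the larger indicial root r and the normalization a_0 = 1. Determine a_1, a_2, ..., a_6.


Write in Frobenius form y'' + (p(x)/x) y' + (q(x)/x^2) y = 0:
  p(x) = 7/5,  q(x) = -x^2 + 3x - 3/5.
Indicial equation: r(r-1) + (7/5) r + (-3/5) = 0 -> roots r_1 = 3/5, r_2 = -1.
Take r = r_1 = 3/5. Let y(x) = x^r sum_{n>=0} a_n x^n with a_0 = 1.
Substitute y = x^r sum a_n x^n and match x^{r+n}. The recurrence is
  D(n) a_n + 3 a_{n-1} - 1 a_{n-2} = 0,  where D(n) = (r+n)(r+n-1) + (7/5)(r+n) + (-3/5).
  a_n = [-3 a_{n-1} + 1 a_{n-2}] / D(n).
Since the indicial polynomial factors as (r - r_1)(r - r_2), D(n) = (r_1 + n - r_1)(r_1 + n - r_2) = n(n + 8/5).
Evaluating step by step (a_0 = 1):
  n = 1: D(1) = 1(1 + 8/5) = 13/5; numerator = -3(1) = -3; a_1 = (-3)/(13/5) = -15/13
  n = 2: D(2) = 2(2 + 8/5) = 36/5; numerator = -3(-15/13) + 1(1) = 58/13; a_2 = (58/13)/(36/5) = 145/234
  n = 3: D(3) = 3(3 + 8/5) = 69/5; numerator = -3(145/234) + 1(-15/13) = -235/78; a_3 = (-235/78)/(69/5) = -1175/5382
  n = 4: D(4) = 4(4 + 8/5) = 112/5; numerator = -3(-1175/5382) + 1(145/234) = 3430/2691; a_4 = (3430/2691)/(112/5) = 1225/21528
  n = 5: D(5) = 5(5 + 8/5) = 33; numerator = -3(1225/21528) + 1(-1175/5382) = -8375/21528; a_5 = (-8375/21528)/(33) = -8375/710424
  n = 6: D(6) = 6(6 + 8/5) = 228/5; numerator = -3(-8375/710424) + 1(1225/21528) = 475/5148; a_6 = (475/5148)/(228/5) = 125/61776

r = 3/5; a_0 = 1; a_1 = -15/13; a_2 = 145/234; a_3 = -1175/5382; a_4 = 1225/21528; a_5 = -8375/710424; a_6 = 125/61776


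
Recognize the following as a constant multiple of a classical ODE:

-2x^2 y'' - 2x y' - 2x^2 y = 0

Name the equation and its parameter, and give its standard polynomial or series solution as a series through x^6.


All three coefficients share the factor -2; dividing through by -2 gives  x^2 y'' + x y' + x^2 y = 0.
This matches the Bessel equation x^2 y'' + x y' + (x^2 - nu^2) y = 0 with nu^2 = 0, so nu = 0; the solution bounded at x = 0 is J_0(x).
Frobenius at x = 0: indicial roots ±nu; for r = nu the recurrence k(k + 2nu) c_k = -c_{k-2} gives the standard series J_nu(x) = sum_{k>=0} (-1)^k / (k! (k+nu)!) (x/2)^(2k+nu). Evaluate the first 4 terms:
  k = 0: (-1)^0 / (0! * 0! * 2^0) x^0 = 1/(1*1*1) x^0 = (1) x^0
  k = 1: (-1)^1 / (1! * 1! * 2^2) x^2 = -1/(1*1*4) x^2 = (-1/4) x^2
  k = 2: (-1)^2 / (2! * 2! * 2^4) x^4 = 1/(2*2*16) x^4 = (1/64) x^4
  k = 3: (-1)^3 / (3! * 3! * 2^6) x^6 = -1/(6*6*64) x^6 = (-1/2304) x^6
Hence J_0(x) = -x^6/2304 + x^4/64 - x^2/4 + 1 + ....

J_0(x); series = -x^6/2304 + x^4/64 - x^2/4 + 1


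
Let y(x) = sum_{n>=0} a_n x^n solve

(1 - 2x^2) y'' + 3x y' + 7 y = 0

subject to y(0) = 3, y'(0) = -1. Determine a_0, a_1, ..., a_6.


Ansatz: y(x) = sum_{n>=0} a_n x^n, so y'(x) = sum_{n>=1} n a_n x^(n-1) and y''(x) = sum_{n>=2} n(n-1) a_n x^(n-2).
Substitute into P(x) y'' + Q(x) y' + R(x) y = 0 with P(x) = 1 - 2x^2, Q(x) = 3x, R(x) = 7, and match powers of x.
Initial conditions: a_0 = 3, a_1 = -1.
Setting the coefficient of each power of x to zero and solving order by order (substituting the coefficients already found):
  x^0: 2 a_2 + 7 a_0 = 0  ->  2 a_2 = -7 a_0 = -21  ->  a_2 = -21/2
  x^1: 6 a_3 + 10 a_1 = 0  ->  6 a_3 = -10 a_1 = 10  ->  a_3 = 5/3
  x^2: 12 a_4 + 9 a_2 = 0  ->  12 a_4 = -9 a_2 = 189/2  ->  a_4 = 63/8
  x^3: 20 a_5 + 4 a_3 = 0  ->  20 a_5 = -4 a_3 = -20/3  ->  a_5 = -1/3
  x^4: 30 a_6 - 5 a_4 = 0  ->  30 a_6 = 5 a_4 = 315/8  ->  a_6 = 21/16
Truncated series: y(x) = 3 - x - (21/2) x^2 + (5/3) x^3 + (63/8) x^4 - (1/3) x^5 + (21/16) x^6 + O(x^7).

a_0 = 3; a_1 = -1; a_2 = -21/2; a_3 = 5/3; a_4 = 63/8; a_5 = -1/3; a_6 = 21/16


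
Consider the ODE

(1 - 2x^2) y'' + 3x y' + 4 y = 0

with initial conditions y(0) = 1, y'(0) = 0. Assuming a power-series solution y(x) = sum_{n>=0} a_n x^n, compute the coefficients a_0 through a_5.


Ansatz: y(x) = sum_{n>=0} a_n x^n, so y'(x) = sum_{n>=1} n a_n x^(n-1) and y''(x) = sum_{n>=2} n(n-1) a_n x^(n-2).
Substitute into P(x) y'' + Q(x) y' + R(x) y = 0 with P(x) = 1 - 2x^2, Q(x) = 3x, R(x) = 4, and match powers of x.
Initial conditions: a_0 = 1, a_1 = 0.
Setting the coefficient of each power of x to zero and solving order by order (substituting the coefficients already found):
  x^0: 2 a_2 + 4 a_0 = 0  ->  2 a_2 = -4 a_0 = -4  ->  a_2 = -2
  x^1: 6 a_3 + 7 a_1 = 0  ->  6 a_3 = -7 a_1 = 0  ->  a_3 = 0
  x^2: 12 a_4 + 6 a_2 = 0  ->  12 a_4 = -6 a_2 = 12  ->  a_4 = 1
  x^3: 20 a_5 + a_3 = 0  ->  20 a_5 = -a_3 = 0  ->  a_5 = 0
Truncated series: y(x) = 1 - 2 x^2 + x^4 + O(x^6).

a_0 = 1; a_1 = 0; a_2 = -2; a_3 = 0; a_4 = 1; a_5 = 0


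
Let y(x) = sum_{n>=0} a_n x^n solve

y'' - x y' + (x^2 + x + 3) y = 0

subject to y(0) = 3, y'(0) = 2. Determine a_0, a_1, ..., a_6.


Ansatz: y(x) = sum_{n>=0} a_n x^n, so y'(x) = sum_{n>=1} n a_n x^(n-1) and y''(x) = sum_{n>=2} n(n-1) a_n x^(n-2).
Substitute into P(x) y'' + Q(x) y' + R(x) y = 0 with P(x) = 1, Q(x) = -x, R(x) = x^2 + x + 3, and match powers of x.
Initial conditions: a_0 = 3, a_1 = 2.
Setting the coefficient of each power of x to zero and solving order by order (substituting the coefficients already found):
  x^0: 2 a_2 + 3 a_0 = 0  ->  2 a_2 = -3 a_0 = -9  ->  a_2 = -9/2
  x^1: 6 a_3 + 2 a_1 + a_0 = 0  ->  6 a_3 = -2 a_1 - a_0 = -7  ->  a_3 = -7/6
  x^2: 12 a_4 + a_2 + a_1 + a_0 = 0  ->  12 a_4 = -a_2 - a_1 - a_0 = -1/2  ->  a_4 = -1/24
  x^3: 20 a_5 + a_2 + a_1 = 0  ->  20 a_5 = -a_2 - a_1 = 5/2  ->  a_5 = 1/8
  x^4: 30 a_6 - a_4 + a_3 + a_2 = 0  ->  30 a_6 = a_4 - a_3 - a_2 = 45/8  ->  a_6 = 3/16
Truncated series: y(x) = 3 + 2 x - (9/2) x^2 - (7/6) x^3 - (1/24) x^4 + (1/8) x^5 + (3/16) x^6 + O(x^7).

a_0 = 3; a_1 = 2; a_2 = -9/2; a_3 = -7/6; a_4 = -1/24; a_5 = 1/8; a_6 = 3/16


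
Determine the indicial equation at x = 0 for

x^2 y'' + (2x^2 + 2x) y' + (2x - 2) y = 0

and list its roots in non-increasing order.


Divide by x^2 to reach normal form y'' + P_1(x) y' + P_2(x) y = 0 with P_1(x) = 2 + 2/x and P_2(x) = 2/x - 2/x^2.
x = 0 is a singular point because the y'-coefficient 2 + 2/x has a pole at x = 0 and the y-coefficient 2/x - 2/x^2 has a pole at x = 0.
It is a regular singular point because x P_1(x) = p(x) = 2x + 2 and x^2 P_2(x) = q(x) = 2x - 2 are polynomials, hence analytic at x = 0.
p(0) = 2,  q(0) = -2.
Indicial equation: r(r-1) + p(0) r + q(0) = 0, i.e. r^2 + (p(0) - 1) r + q(0) = 0, i.e. r^2 + 1 r - 2 = 0.
Discriminant: (1)^2 - 4(-2) = 9, so r = (-1 ± 3)/2.
Solving: r_1 = 1, r_2 = -2.

indicial: r^2 + 1 r - 2 = 0; roots r_1 = 1, r_2 = -2


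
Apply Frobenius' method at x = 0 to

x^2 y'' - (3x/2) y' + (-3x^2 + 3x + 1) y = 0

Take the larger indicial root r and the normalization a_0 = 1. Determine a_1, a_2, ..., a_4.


Write in Frobenius form y'' + (p(x)/x) y' + (q(x)/x^2) y = 0:
  p(x) = -3/2,  q(x) = -3x^2 + 3x + 1.
Indicial equation: r(r-1) + (-3/2) r + (1) = 0 -> roots r_1 = 2, r_2 = 1/2.
Take r = r_1 = 2. Let y(x) = x^r sum_{n>=0} a_n x^n with a_0 = 1.
Substitute y = x^r sum a_n x^n and match x^{r+n}. The recurrence is
  D(n) a_n + 3 a_{n-1} - 3 a_{n-2} = 0,  where D(n) = (r+n)(r+n-1) + (-3/2)(r+n) + (1).
  a_n = [-3 a_{n-1} + 3 a_{n-2}] / D(n).
Since the indicial polynomial factors as (r - r_1)(r - r_2), D(n) = (r_1 + n - r_1)(r_1 + n - r_2) = n(n + 3/2).
Evaluating step by step (a_0 = 1):
  n = 1: D(1) = 1(1 + 3/2) = 5/2; numerator = -3(1) = -3; a_1 = (-3)/(5/2) = -6/5
  n = 2: D(2) = 2(2 + 3/2) = 7; numerator = -3(-6/5) + 3(1) = 33/5; a_2 = (33/5)/(7) = 33/35
  n = 3: D(3) = 3(3 + 3/2) = 27/2; numerator = -3(33/35) + 3(-6/5) = -45/7; a_3 = (-45/7)/(27/2) = -10/21
  n = 4: D(4) = 4(4 + 3/2) = 22; numerator = -3(-10/21) + 3(33/35) = 149/35; a_4 = (149/35)/(22) = 149/770

r = 2; a_0 = 1; a_1 = -6/5; a_2 = 33/35; a_3 = -10/21; a_4 = 149/770


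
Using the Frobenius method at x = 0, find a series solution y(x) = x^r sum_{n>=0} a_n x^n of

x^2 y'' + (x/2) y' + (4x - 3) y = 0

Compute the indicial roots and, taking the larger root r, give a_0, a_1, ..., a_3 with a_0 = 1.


Write in Frobenius form y'' + (p(x)/x) y' + (q(x)/x^2) y = 0:
  p(x) = 1/2,  q(x) = 4x - 3.
Indicial equation: r(r-1) + (1/2) r + (-3) = 0 -> roots r_1 = 2, r_2 = -3/2.
Take r = r_1 = 2. Let y(x) = x^r sum_{n>=0} a_n x^n with a_0 = 1.
Substitute y = x^r sum a_n x^n and match x^{r+n}. The recurrence is
  D(n) a_n + 4 a_{n-1} = 0,  where D(n) = (r+n)(r+n-1) + (1/2)(r+n) + (-3).
  a_n = -4 / D(n) * a_{n-1}.
Since the indicial polynomial factors as (r - r_1)(r - r_2), D(n) = (r_1 + n - r_1)(r_1 + n - r_2) = n(n + 7/2).
Evaluating step by step (a_0 = 1):
  n = 1: D(1) = 1(1 + 7/2) = 9/2; numerator = -4(1) = -4; a_1 = (-4)/(9/2) = -8/9
  n = 2: D(2) = 2(2 + 7/2) = 11; numerator = -4(-8/9) = 32/9; a_2 = (32/9)/(11) = 32/99
  n = 3: D(3) = 3(3 + 7/2) = 39/2; numerator = -4(32/99) = -128/99; a_3 = (-128/99)/(39/2) = -256/3861

r = 2; a_0 = 1; a_1 = -8/9; a_2 = 32/99; a_3 = -256/3861


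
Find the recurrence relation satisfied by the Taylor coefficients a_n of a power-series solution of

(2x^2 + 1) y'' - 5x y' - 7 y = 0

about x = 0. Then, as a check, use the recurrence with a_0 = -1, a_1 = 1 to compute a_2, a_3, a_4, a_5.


Substitute y = sum_n a_n x^n.
(1 + 2 x^2) y'' contributes (n+2)(n+1) a_{n+2} + 2 n(n-1) a_n at x^n.
-5 x y'(x) contributes -5 n a_n at x^n.
-7 y(x) contributes -7 a_n at x^n.
Matching x^n: (n+2)(n+1) a_{n+2} + (2 n(n-1) - 5 n - 7) a_n = 0.
Thus a_{n+2} = (-2 n(n-1) + 5 n + 7) / ((n+1)(n+2)) * a_n.

Check with a_0 = -1, a_1 = 1 (apply the recurrence for n = 0, 1, 2, 3): a_0 = -1, a_1 = 1, a_2 = -7/2, a_3 = 2, a_4 = -91/24, a_5 = 1.

a_(n+2) = (-2 n(n-1) + 5 n + 7) / ((n+1)(n+2)) * a_n; check: a_0 = -1, a_1 = 1, a_2 = -7/2, a_3 = 2, a_4 = -91/24, a_5 = 1


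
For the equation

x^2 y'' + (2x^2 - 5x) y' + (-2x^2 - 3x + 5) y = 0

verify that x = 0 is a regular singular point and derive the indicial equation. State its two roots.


Divide by x^2 to reach normal form y'' + P_1(x) y' + P_2(x) y = 0 with P_1(x) = 2 - 5/x and P_2(x) = -2 - 3/x + 5/x^2.
x = 0 is a singular point because the y'-coefficient 2 - 5/x has a pole at x = 0 and the y-coefficient -2 - 3/x + 5/x^2 has a pole at x = 0.
It is a regular singular point because x P_1(x) = p(x) = 2x - 5 and x^2 P_2(x) = q(x) = -2x^2 - 3x + 5 are polynomials, hence analytic at x = 0.
p(0) = -5,  q(0) = 5.
Indicial equation: r(r-1) + p(0) r + q(0) = 0, i.e. r^2 + (p(0) - 1) r + q(0) = 0, i.e. r^2 - 6 r + 5 = 0.
Discriminant: (-6)^2 - 4(5) = 16, so r = (6 ± 4)/2.
Solving: r_1 = 5, r_2 = 1.

indicial: r^2 - 6 r + 5 = 0; roots r_1 = 5, r_2 = 1


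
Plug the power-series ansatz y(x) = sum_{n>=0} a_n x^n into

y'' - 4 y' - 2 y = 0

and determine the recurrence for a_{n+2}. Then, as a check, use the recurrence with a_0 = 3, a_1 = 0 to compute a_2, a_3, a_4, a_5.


Substitute y = sum_n a_n x^n.
y''(x) has coefficient (n+2)(n+1) a_{n+2} at x^n;
-4 y'(x) has coefficient -4 (n+1) a_{n+1} at x^n;
-2 y(x) has coefficient -2 a_n at x^n.
Matching x^n: (n+2)(n+1) a_{n+2} - 4 (n+1) a_{n+1} - 2 a_n = 0.
Thus a_{n+2} = [4 (n+1) a_{n+1} + 2 a_n] / ((n+1)(n+2)).

Check with a_0 = 3, a_1 = 0 (apply the recurrence for n = 0, 1, 2, 3): a_0 = 3, a_1 = 0, a_2 = 3, a_3 = 4, a_4 = 9/2, a_5 = 4.

a_(n+2) = [4 (n+1) a_(n+1) + 2 a_n] / ((n+1)(n+2)); check: a_0 = 3, a_1 = 0, a_2 = 3, a_3 = 4, a_4 = 9/2, a_5 = 4


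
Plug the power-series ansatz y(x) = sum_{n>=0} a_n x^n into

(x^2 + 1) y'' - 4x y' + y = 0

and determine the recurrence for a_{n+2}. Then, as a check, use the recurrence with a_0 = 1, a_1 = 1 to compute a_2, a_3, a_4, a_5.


Substitute y = sum_n a_n x^n.
(1 + 1 x^2) y'' contributes (n+2)(n+1) a_{n+2} + n(n-1) a_n at x^n.
-4 x y'(x) contributes -4 n a_n at x^n.
y(x) contributes 1 a_n at x^n.
Matching x^n: (n+2)(n+1) a_{n+2} + (n(n-1) - 4 n + 1) a_n = 0.
Thus a_{n+2} = (-n(n-1) + 4 n - 1) / ((n+1)(n+2)) * a_n.

Check with a_0 = 1, a_1 = 1 (apply the recurrence for n = 0, 1, 2, 3): a_0 = 1, a_1 = 1, a_2 = -1/2, a_3 = 1/2, a_4 = -5/24, a_5 = 1/8.

a_(n+2) = (-n(n-1) + 4 n - 1) / ((n+1)(n+2)) * a_n; check: a_0 = 1, a_1 = 1, a_2 = -1/2, a_3 = 1/2, a_4 = -5/24, a_5 = 1/8


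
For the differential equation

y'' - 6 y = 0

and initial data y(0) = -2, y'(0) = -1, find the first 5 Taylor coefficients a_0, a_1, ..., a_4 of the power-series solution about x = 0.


Ansatz: y(x) = sum_{n>=0} a_n x^n, so y'(x) = sum_{n>=1} n a_n x^(n-1) and y''(x) = sum_{n>=2} n(n-1) a_n x^(n-2).
Substitute into P(x) y'' + Q(x) y' + R(x) y = 0 with P(x) = 1, Q(x) = 0, R(x) = -6, and match powers of x.
Initial conditions: a_0 = -2, a_1 = -1.
Setting the coefficient of each power of x to zero and solving order by order (substituting the coefficients already found):
  x^0: 2 a_2 - 6 a_0 = 0  ->  2 a_2 = 6 a_0 = -12  ->  a_2 = -6
  x^1: 6 a_3 - 6 a_1 = 0  ->  6 a_3 = 6 a_1 = -6  ->  a_3 = -1
  x^2: 12 a_4 - 6 a_2 = 0  ->  12 a_4 = 6 a_2 = -36  ->  a_4 = -3
Truncated series: y(x) = -2 - x - 6 x^2 - x^3 - 3 x^4 + O(x^5).

a_0 = -2; a_1 = -1; a_2 = -6; a_3 = -1; a_4 = -3
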